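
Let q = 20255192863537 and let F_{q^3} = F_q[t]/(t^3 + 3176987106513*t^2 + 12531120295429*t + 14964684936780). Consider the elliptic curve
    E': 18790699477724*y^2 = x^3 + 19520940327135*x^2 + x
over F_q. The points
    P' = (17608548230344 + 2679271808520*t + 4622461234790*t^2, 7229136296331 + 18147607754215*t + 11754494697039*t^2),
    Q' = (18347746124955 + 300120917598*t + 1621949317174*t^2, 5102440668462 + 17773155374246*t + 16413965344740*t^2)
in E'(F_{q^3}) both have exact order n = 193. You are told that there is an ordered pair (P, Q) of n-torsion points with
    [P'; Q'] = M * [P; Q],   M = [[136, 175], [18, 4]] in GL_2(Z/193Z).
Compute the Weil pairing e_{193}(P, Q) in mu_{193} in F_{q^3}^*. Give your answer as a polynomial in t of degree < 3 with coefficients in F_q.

Under M = [[136,175],[18,4]] in GL_2(Z/193), e_{193}(P',Q') = e_{193}(P,Q)^(136*4-175*18 mod 193).
Hence e(P,Q) = e(P',Q')^{191} where 191 = 96^{-1} mod 193.
(x,y)|->(6049301504685x+7455500615350,6049301504685y) sends E' to y^2=x^3+15381280460656*x+2837034875941.
Run Miller on y^2=x^3+15381280460656*x+2837034875941 over F_{20255192863537}: ladder 11000001 (8 bits); e = f_P(D_Q)/f_Q(D_P).
f_P(D_Q)/f_Q(D_P) = 10671964468287 + 19653351963420*t + 19276436789245*t^2.
Hence e(P,Q) = 8810301958095 + 6182856376542*t + 15369709763674*t^2 in F_{20255192863537^3}^*.

8810301958095 + 6182856376542*t + 15369709763674*t^2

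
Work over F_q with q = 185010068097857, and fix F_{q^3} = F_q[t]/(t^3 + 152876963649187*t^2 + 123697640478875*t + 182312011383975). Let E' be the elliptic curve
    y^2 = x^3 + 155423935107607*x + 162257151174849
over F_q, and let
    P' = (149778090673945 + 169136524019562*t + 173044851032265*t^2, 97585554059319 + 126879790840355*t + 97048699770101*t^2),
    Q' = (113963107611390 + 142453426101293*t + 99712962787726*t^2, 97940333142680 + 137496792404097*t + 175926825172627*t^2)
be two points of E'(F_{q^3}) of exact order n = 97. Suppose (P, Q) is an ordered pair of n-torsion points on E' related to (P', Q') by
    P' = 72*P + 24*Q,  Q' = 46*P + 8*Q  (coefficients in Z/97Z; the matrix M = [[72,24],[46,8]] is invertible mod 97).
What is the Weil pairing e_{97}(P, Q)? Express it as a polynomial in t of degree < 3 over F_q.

123211267541719 + 140883400486767*t + 168031075063486*t^2

The 97-Weil pairing on E[97] over F_{185010068097857} is alternating-bilinear: e_{97}(P',Q') = e_{97}(P,Q)^det(M).
Inverting 54 mod 97: 9. Thus e_{97}(P,Q) = e(P',Q')^{9}.
Miller loop for e_{97} over F_{185010068097857^3}: bits of 97 = 1100001; 6 double steps + 2 add steps, l/v at each.
So e_{97}(P',Q') = 40543486240205 + 167608852700925*t + 24932770891849*t^2.
Raise to 9: e(P,Q) = 123211267541719 + 140883400486767*t + 168031075063486*t^2 in mu_{97}.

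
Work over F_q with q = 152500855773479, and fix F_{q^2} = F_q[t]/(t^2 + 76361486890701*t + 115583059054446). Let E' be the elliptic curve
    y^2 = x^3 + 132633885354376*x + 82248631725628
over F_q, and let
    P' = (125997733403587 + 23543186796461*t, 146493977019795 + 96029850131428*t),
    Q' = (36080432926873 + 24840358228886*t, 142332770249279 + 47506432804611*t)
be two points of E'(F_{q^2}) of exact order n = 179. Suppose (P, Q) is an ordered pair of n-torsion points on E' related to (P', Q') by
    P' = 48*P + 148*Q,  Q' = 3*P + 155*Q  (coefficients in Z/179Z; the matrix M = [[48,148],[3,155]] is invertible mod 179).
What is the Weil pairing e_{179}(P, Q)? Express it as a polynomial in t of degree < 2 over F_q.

124864990597454 + 106562517642451*t

e_{179}(aP+bQ,cP+dQ) = e_{179}(P,Q)^(ad-bc); with (a,b,c,d)=(48,148,3,155) this gives the det-179 law.
det M = 48*155 - 148*3 = 6996 = 15 (mod 179); 15^{-1} = 12 (mod 179).
Build f_{179,P'} and f_{179,Q'} via the 8-bit ladder of 179=10110011_2; evaluate at shifted divisors; quotient in F_{152500855773479^2}.
f_P(D_Q)/f_Q(D_P) = 51387042227892 + 133168850989808*t.
Hence e(P,Q) = 124864990597454 + 106562517642451*t in F_{152500855773479^2}^*.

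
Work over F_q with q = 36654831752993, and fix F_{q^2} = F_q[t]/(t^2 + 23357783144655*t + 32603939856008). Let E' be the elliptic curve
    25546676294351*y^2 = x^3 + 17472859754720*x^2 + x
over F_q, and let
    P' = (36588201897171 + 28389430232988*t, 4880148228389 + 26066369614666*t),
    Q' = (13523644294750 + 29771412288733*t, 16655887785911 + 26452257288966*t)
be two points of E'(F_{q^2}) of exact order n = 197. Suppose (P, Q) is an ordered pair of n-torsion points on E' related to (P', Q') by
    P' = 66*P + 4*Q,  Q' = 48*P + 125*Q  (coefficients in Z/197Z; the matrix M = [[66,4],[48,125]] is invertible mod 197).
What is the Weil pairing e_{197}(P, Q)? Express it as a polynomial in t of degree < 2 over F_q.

e_{197}(aP+bQ,cP+dQ) = e_{197}(P,Q)^(ad-bc); with (a,b,c,d)=(66,4,48,125) this gives the det-197 law.
det(M) mod 197 = 178; its inverse in (Z/197)^* is 114 (check: 178*114 mod 197 = 1).
Montgomery->Weierstrass: x_W = 14518586372349*x+21759787035104, y_W=14518586372349*y on F_{36654831752993}; lands on y^2=x^3+8167733815137*x+12555195592728.
Miller loop for e_{197} over F_{36654831752993^2}: bits of 197 = 11000101; 7 double steps + 3 add steps, l/v at each.
Result: e(P',Q') = 2371269282097 + 36266899026938*t.
Hence e(P,Q) = 13609131840629 + 2806658314470*t in F_{36654831752993^2}^*.

13609131840629 + 2806658314470*t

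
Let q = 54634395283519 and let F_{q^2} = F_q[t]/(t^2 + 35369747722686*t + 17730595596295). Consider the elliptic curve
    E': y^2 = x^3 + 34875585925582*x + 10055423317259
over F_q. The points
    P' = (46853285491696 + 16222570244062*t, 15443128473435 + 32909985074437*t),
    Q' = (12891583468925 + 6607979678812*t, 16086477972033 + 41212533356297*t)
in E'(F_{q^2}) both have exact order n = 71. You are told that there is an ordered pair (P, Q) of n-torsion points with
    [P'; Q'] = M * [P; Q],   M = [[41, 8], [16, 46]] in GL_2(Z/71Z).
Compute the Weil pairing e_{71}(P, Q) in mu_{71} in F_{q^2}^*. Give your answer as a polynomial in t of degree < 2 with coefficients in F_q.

Alternating bilinearity on E[71] (values in mu_{71} in F_{54634395283519^2}) gives e(P',Q') = e(P,Q)^det(M).
det(M) mod 71 = 54; its inverse in (Z/71)^* is 25 (check: 54*25 mod 71 = 1).
Miller loop for e_{71} over F_{54634395283519^2}: bits of 71 = 1000111; 6 double steps + 3 add steps, l/v at each.
The quotient is 18209516328986 + 41141185028776*t.
Thus e_{71}(P,Q) = 8542462262263 + 42234218877858*t.

8542462262263 + 42234218877858*t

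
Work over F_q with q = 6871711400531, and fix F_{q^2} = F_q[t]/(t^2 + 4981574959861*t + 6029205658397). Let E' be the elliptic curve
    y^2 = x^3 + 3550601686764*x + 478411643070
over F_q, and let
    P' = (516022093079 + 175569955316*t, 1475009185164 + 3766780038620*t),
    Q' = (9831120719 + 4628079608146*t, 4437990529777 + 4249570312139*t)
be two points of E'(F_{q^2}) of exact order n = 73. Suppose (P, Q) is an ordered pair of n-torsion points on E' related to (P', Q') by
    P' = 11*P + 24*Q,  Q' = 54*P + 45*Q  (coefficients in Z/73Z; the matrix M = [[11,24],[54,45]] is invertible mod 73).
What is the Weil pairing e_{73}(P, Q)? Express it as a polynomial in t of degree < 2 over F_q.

The 73-Weil pairing on E[73] over F_{6871711400531} is alternating-bilinear: e_{73}(P',Q') = e_{73}(P,Q)^det(M).
11*45 - 24*54 = -801; reduced mod 73: det = 2, inverse 37.
Run Miller on y^2=x^3+3550601686764*x+478411643070 over F_{6871711400531}: ladder 1001001 (7 bits); e = f_P(D_Q)/f_Q(D_P).
e_{73}(P',Q') = 2865867382674 + 5562526573799*t.
Finally e_{73}(P,Q) = 1549882791497 + 6021163246567*t.

1549882791497 + 6021163246567*t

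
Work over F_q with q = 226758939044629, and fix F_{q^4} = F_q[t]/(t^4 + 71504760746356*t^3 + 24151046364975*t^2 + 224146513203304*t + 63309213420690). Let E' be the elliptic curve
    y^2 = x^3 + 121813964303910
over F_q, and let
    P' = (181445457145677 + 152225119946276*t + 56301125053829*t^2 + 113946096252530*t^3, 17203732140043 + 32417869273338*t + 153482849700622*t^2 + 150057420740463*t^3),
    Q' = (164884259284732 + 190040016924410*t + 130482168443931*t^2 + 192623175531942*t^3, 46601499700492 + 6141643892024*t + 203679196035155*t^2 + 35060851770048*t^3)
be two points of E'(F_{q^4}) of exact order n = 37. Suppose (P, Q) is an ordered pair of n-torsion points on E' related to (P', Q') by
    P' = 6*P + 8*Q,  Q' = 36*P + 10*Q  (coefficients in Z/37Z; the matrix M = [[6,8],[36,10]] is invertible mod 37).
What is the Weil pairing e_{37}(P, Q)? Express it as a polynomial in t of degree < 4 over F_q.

Alternating bilinearity on E[37] (values in mu_{37} in F_{226758939044629^4}) gives e(P',Q') = e(P,Q)^det(M).
det(M) mod 37 = 31; its inverse in (Z/37)^* is 6 (check: 31*6 mod 37 = 1).
Run Miller on y^2=x^3+121813964303910 over F_{226758939044629}: ladder 100101 (6 bits); e = f_P(D_Q)/f_Q(D_P).
f_P(D_Q)/f_Q(D_P) = 139405902618729 + 221719915139393*t + 31694577107343*t^2 + 22192175172136*t^3.
Thus e_{37}(P,Q) = 36330569470184 + 26770715076941*t + 224560263129593*t^2 + 80146307545461*t^3.

36330569470184 + 26770715076941*t + 224560263129593*t^2 + 80146307545461*t^3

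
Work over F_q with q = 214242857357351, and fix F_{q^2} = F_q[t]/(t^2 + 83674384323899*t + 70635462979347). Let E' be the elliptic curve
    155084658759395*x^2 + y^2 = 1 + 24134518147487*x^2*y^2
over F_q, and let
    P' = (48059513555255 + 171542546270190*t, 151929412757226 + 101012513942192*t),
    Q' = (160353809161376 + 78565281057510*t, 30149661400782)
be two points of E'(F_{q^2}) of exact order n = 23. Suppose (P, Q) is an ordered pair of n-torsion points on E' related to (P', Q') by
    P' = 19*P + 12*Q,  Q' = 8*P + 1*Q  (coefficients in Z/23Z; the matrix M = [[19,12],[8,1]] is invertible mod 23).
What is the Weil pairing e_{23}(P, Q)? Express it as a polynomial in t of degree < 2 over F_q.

e_{23} is bilinear + alternating on E[23], so e_{23}(19*P + 12*Q, 8*P + 1*Q) = e_{23}(P,Q)^(19*1-12*8).
So e_{23}(P,Q) = e_{23}(P',Q')^{20}, since 15*20 = 1 mod 23.
Map (x,y)_Ed via u=(1+y)/(1-y), v=(1+y)/((1-y)x) to Montgomery A=160169180255164,B=191589644916952; then to (a',b')=(8911618343758,126053318197072).
n = 23 = (10111)_2 (5 bits, wt 4); accumulate f_{23,P'}(Q'+S)/f_{23,P'}(S) along the 4-step ladder.
The quotient is 201757330826020 + 56143955606938*t.
Finally e_{23}(P,Q) = 113920943586 + 97602745617936*t.

113920943586 + 97602745617936*t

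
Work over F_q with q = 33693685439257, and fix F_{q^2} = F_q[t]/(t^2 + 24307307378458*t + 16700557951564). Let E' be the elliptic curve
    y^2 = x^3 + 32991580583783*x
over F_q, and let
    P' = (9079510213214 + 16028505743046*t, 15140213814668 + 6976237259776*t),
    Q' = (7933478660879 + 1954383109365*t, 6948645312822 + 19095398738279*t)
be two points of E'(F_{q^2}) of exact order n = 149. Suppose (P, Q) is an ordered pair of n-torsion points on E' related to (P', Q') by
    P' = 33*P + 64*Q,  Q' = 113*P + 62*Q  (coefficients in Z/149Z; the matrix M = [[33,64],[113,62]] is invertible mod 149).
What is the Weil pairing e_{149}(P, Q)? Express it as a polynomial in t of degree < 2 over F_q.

e_{149}(aP+bQ,cP+dQ) = e_{149}(P,Q)^(ad-bc); with (a,b,c,d)=(33,64,113,62) this gives the det-149 law.
det(M) mod 149 = 29; its inverse in (Z/149)^* is 36 (check: 29*36 mod 149 = 1).
Run Miller on y^2=x^3+32991580583783*x over F_{33693685439257}: ladder 10010101 (8 bits); e = f_P(D_Q)/f_Q(D_P).
The quotient is 31854238733687 + 17320786751687*t.
e_{149}(P,Q) = (31854238733687 + 17320786751687*t)^{36} = 11861721952949 + 4314105279150*t.

11861721952949 + 4314105279150*t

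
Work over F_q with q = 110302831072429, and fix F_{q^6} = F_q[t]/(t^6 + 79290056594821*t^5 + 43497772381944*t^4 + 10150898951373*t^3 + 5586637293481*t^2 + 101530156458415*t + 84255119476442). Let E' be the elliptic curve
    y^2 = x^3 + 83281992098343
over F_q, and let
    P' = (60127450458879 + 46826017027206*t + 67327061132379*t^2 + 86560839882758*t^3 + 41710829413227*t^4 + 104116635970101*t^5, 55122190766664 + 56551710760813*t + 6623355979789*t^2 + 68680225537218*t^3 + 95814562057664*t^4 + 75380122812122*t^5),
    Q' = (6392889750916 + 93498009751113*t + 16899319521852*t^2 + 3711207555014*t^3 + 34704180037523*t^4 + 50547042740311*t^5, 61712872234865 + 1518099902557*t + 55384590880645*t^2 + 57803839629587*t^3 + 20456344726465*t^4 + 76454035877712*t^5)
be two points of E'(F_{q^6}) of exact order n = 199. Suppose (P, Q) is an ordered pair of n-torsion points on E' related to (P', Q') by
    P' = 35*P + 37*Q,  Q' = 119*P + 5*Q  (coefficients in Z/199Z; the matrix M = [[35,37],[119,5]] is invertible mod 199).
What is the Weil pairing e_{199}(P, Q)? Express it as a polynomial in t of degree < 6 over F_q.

Since e_{199}(P,P)=e_{199}(Q,Q)=1 and e_{199}(Q,P)=e_{199}(P,Q)^{-1}, expanding e_{199}(35*P + 37*Q,119*P + 5*Q) leaves e(P,Q)^det(M).
Hence e(P,Q) = e(P',Q')^{134} where 134 = 150^{-1} mod 199.
8-bit Miller (11000111) on E'/F_{110302831072429} with a'=0, b'=83281992098343: accumulate tangent/chord ratios at Q'+S and P'+S'.
Miller gives e_{199}(P',Q') = 36487668984035 + 15459683946717*t + 11250745885491*t^2 + 11690351552268*t^3 + 90006887986559*t^4 + 79811460051268*t^5 in F_{110302831072429^6}.
Finally e_{199}(P,Q) = 86231241219875 + 84664765310868*t + 10380311856712*t^2 + 18404855324760*t^3 + 25221509003931*t^4 + 55298730732144*t^5.

86231241219875 + 84664765310868*t + 10380311856712*t^2 + 18404855324760*t^3 + 25221509003931*t^4 + 55298730732144*t^5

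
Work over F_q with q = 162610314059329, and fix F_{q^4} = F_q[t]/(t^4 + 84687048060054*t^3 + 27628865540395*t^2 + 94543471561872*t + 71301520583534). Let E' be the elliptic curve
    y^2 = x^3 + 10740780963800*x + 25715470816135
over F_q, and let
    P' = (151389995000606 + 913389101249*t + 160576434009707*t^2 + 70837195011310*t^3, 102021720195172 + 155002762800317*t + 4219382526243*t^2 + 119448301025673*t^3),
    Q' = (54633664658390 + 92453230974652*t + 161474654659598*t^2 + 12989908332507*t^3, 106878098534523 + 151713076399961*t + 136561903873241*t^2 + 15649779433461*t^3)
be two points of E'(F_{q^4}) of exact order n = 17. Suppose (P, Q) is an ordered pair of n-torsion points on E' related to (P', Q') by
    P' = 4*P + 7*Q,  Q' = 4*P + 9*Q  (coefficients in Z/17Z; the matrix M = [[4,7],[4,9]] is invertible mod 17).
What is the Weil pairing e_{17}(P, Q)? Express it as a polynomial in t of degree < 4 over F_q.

Alternating bilinearity on E[17] (values in mu_{17} in F_{162610314059329^4}) gives e(P',Q') = e(P,Q)^det(M).
det M = 4*9 - 7*4 = 8 = 8 (mod 17); 8^{-1} = 15 (mod 17).
n = 17 = (10001)_2 (5 bits, wt 2); accumulate f_{17,P'}(Q'+S)/f_{17,P'}(S) along the 4-step ladder.
f_P(D_Q)/f_Q(D_P) = 38132167804980 + 33354729650683*t + 132685819319622*t^2 + 104560877256496*t^3.
(38132167804980 + 33354729650683*t + 132685819319622*t^2 + 104560877256496*t^3)^{15} mod (162610314059329,f) = 43319703404812 + 59930549045990*t + 51809087801379*t^2 + 74025107884591*t^3.

43319703404812 + 59930549045990*t + 51809087801379*t^2 + 74025107884591*t^3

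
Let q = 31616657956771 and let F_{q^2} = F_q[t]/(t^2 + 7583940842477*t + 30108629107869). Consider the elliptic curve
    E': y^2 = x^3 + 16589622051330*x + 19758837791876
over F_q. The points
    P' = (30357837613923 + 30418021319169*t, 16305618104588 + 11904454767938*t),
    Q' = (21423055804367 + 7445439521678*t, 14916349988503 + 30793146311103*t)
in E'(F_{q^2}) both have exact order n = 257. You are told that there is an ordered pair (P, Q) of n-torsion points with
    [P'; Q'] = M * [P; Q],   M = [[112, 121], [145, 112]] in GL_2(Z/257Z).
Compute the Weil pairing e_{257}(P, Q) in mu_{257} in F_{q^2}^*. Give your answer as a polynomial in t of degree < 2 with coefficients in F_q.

The 257-Weil pairing on E[257] over F_{31616657956771} is alternating-bilinear: e_{257}(P',Q') = e_{257}(P,Q)^det(M).
det(M) mod 257 = 139; its inverse in (Z/257)^* is 98 (check: 139*98 mod 257 = 1).
Double-and-add over 100000001: 9-1 doublings, 2-1 additions; each step l_{T,T}/v_{2T} or l_{T,P'}/v at Q'+S for random S.
e_{257}(P',Q') = 26047962483397 + 7204526610536*t.
Raise to 98: e(P,Q) = 21655128064754 + 10507192780855*t in mu_{257}.

21655128064754 + 10507192780855*t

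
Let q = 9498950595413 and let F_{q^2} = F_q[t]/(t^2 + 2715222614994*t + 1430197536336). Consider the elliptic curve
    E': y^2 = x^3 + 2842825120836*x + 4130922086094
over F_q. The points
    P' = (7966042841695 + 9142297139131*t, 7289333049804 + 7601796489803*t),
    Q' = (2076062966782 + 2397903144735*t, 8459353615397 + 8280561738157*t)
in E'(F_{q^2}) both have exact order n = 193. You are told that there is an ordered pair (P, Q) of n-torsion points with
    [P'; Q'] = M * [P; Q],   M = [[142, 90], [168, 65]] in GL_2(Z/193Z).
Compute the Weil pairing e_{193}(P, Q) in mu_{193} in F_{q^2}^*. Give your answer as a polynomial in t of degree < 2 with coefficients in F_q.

3061276815824 + 2436526561914*t

e_{193} is bilinear + alternating on E[193], so e_{193}(142*P + 90*Q, 168*P + 65*Q) = e_{193}(P,Q)^(142*65-90*168).
So e_{193}(P,Q) = e_{193}(P',Q')^{110}, since 93*110 = 1 mod 193.
Run Miller on y^2=x^3+2842825120836*x+4130922086094 over F_{9498950595413}: ladder 11000001 (8 bits); e = f_P(D_Q)/f_Q(D_P).
e_{193}(P',Q') = 4811838539071 + 2336621022323*t.
e_{193}(P,Q) = (4811838539071 + 2336621022323*t)^{110} = 3061276815824 + 2436526561914*t.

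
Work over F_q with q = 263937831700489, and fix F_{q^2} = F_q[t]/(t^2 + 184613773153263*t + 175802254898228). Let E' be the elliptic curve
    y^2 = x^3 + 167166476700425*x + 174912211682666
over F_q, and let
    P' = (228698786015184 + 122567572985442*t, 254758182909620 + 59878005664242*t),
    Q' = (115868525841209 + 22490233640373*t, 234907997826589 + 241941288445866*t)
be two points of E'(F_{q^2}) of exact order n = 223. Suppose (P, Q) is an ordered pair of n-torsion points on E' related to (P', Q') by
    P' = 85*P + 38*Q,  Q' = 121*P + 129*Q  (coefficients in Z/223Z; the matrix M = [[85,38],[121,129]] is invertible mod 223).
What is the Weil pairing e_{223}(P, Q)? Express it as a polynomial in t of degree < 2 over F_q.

12402050256758 + 83308878834824*t

Since e_{223}(P,P)=e_{223}(Q,Q)=1 and e_{223}(Q,P)=e_{223}(P,Q)^{-1}, expanding e_{223}(85*P + 38*Q,121*P + 129*Q) leaves e(P,Q)^det(M).
85*129 - 38*121 = 6367; reduced mod 223: det = 123, inverse 194.
Double-and-add over 11011111: 8-1 doublings, 7-1 additions; each step l_{T,T}/v_{2T} or l_{T,P'}/v at Q'+S for random S.
So e_{223}(P',Q') = 88082104289405 + 225789400693674*t.
Hence e(P,Q) = 12402050256758 + 83308878834824*t in F_{263937831700489^2}^*.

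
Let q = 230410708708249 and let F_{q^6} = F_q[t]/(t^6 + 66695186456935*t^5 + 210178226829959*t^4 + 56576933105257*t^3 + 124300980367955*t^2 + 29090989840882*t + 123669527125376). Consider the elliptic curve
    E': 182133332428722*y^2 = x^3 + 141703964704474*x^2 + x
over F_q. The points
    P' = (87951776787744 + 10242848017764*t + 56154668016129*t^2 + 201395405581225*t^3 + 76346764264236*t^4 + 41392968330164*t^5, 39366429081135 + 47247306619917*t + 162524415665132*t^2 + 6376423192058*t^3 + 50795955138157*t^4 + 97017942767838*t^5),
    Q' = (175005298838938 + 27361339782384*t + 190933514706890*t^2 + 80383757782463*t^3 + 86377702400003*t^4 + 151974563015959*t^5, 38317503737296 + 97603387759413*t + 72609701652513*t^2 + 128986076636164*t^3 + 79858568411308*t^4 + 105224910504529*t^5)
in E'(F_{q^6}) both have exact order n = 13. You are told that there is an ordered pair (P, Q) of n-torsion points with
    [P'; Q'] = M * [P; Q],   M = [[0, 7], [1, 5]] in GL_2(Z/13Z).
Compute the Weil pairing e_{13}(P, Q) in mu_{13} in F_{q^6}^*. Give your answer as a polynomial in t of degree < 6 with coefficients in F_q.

The 13-Weil pairing on E[13] over F_{230410708708249} is alternating-bilinear: e_{13}(P',Q') = e_{13}(P,Q)^det(M).
Hence e(P,Q) = e(P',Q')^{11} where 11 = 6^{-1} mod 13.
(x,y)|->(33027726128933x+216690992802135,33027726128933y) sends E' to y^2=x^3+35909149384765.
Run Miller on y^2=x^3+35909149384765 over F_{230410708708249}: ladder 1101 (4 bits); e = f_P(D_Q)/f_Q(D_P).
So e_{13}(P',Q') = 201206474241910 + 49676273138846*t + 116864151758148*t^2 + 68644504032694*t^3 + 9810579478416*t^4 + 211266794900366*t^5.
Thus e_{13}(P,Q) = 142784955726724 + 207986932839959*t + 104746463631619*t^2 + 59440186995090*t^3 + 25876676366137*t^4 + 137721811845540*t^5.

142784955726724 + 207986932839959*t + 104746463631619*t^2 + 59440186995090*t^3 + 25876676366137*t^4 + 137721811845540*t^5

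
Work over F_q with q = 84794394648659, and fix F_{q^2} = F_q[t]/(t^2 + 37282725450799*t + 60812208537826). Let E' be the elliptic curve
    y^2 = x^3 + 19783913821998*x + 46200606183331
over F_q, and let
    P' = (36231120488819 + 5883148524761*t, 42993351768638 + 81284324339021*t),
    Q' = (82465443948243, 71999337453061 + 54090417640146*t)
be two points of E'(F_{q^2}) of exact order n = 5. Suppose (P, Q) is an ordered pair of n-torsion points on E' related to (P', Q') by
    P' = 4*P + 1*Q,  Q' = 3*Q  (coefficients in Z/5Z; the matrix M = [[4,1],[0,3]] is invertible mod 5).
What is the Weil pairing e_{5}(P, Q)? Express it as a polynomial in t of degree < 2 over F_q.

e_{5} is bilinear + alternating on E[5], so e_{5}(4*P + 1*Q, 3*Q) = e_{5}(P,Q)^(4*3-1*0).
det M = 4*3 - 1*0 = 12 = 2 (mod 5); 2^{-1} = 3 (mod 5).
Double-and-add over 101: 3-1 doublings, 2-1 additions; each step l_{T,T}/v_{2T} or l_{T,P'}/v at Q'+S for random S.
The quotient is 5674200562129 + 33520951934741*t.
Finally e_{5}(P,Q) = 32391207531103 + 61295203258093*t.

32391207531103 + 61295203258093*t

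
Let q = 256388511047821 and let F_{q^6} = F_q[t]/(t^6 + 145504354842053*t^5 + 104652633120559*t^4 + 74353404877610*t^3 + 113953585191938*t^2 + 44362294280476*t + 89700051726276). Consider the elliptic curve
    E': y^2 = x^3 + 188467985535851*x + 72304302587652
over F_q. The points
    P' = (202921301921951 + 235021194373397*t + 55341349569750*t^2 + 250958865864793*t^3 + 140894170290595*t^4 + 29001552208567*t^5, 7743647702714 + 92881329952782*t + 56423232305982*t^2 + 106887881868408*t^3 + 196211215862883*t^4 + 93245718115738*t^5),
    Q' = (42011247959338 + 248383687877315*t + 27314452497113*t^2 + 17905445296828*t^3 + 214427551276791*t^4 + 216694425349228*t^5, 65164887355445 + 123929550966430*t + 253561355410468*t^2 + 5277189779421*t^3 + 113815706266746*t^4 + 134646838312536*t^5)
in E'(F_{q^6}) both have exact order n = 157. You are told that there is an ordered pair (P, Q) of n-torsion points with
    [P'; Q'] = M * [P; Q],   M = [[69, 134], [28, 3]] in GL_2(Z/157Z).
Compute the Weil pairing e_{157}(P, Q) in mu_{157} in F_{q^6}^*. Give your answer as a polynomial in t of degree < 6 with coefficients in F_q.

129518253997399 + 124814713247801*t + 160327820820630*t^2 + 141019675844933*t^3 + 148428917826849*t^4 + 10536763701960*t^5

e_{157} is bilinear + alternating on E[157], so e_{157}(69*P + 134*Q, 28*P + 3*Q) = e_{157}(P,Q)^(69*3-134*28).
det(M) mod 157 = 66; its inverse in (Z/157)^* is 69 (check: 66*69 mod 157 = 1).
Build f_{157,P'} and f_{157,Q'} via the 8-bit ladder of 157=10011101_2; evaluate at shifted divisors; quotient in F_{256388511047821^6}.
The quotient is 156722747916664 + 22200265582907*t + 6576505663126*t^2 + 250076320285026*t^3 + 5834775985806*t^4 + 181850281785261*t^5.
(156722747916664 + 22200265582907*t + 6576505663126*t^2 + 250076320285026*t^3 + 5834775985806*t^4 + 181850281785261*t^5)^{69} mod (256388511047821,f) = 129518253997399 + 124814713247801*t + 160327820820630*t^2 + 141019675844933*t^3 + 148428917826849*t^4 + 10536763701960*t^5.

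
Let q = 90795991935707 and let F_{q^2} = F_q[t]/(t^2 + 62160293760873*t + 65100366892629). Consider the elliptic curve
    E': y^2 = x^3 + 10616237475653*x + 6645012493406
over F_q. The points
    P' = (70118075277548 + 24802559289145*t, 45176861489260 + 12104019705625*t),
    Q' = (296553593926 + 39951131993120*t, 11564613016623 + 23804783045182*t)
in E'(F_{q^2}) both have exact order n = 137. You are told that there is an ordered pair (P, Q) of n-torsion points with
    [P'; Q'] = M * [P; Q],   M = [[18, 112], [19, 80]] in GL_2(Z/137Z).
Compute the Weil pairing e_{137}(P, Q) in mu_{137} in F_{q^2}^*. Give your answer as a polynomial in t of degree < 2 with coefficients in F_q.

Since e_{137}(P,P)=e_{137}(Q,Q)=1 and e_{137}(Q,P)=e_{137}(P,Q)^{-1}, expanding e_{137}(18*P + 112*Q,19*P + 80*Q) leaves e(P,Q)^det(M).
Inverting 134 mod 137: 91. Thus e_{137}(P,Q) = e(P',Q')^{91}.
Build f_{137,P'} and f_{137,Q'} via the 8-bit ladder of 137=10001001_2; evaluate at shifted divisors; quotient in F_{90795991935707^2}.
So e_{137}(P',Q') = 74227271587340 + 44159316287842*t.
(74227271587340 + 44159316287842*t)^{91} mod (90795991935707,f) = 42343785364697 + 89545168575160*t.

42343785364697 + 89545168575160*t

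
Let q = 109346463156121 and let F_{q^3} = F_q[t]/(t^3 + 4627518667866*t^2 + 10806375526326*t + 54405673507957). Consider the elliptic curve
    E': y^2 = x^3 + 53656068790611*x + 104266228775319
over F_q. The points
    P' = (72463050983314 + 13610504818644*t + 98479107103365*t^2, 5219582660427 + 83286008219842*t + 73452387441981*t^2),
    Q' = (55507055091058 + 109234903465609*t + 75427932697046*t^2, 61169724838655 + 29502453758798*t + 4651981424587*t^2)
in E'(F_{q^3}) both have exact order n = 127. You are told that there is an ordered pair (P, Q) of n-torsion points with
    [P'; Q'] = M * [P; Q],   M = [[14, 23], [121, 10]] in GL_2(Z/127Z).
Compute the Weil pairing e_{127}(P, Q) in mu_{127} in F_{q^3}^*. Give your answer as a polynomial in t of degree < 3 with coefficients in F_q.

e_{127} is bilinear + alternating on E[127], so e_{127}(14*P + 23*Q, 121*P + 10*Q) = e_{127}(P,Q)^(14*10-23*121).
Inverting 24 mod 127: 90. Thus e_{127}(P,Q) = e(P',Q')^{90}.
Build f_{127,P'} and f_{127,Q'} via the 7-bit ladder of 127=1111111_2; evaluate at shifted divisors; quotient in F_{109346463156121^3}.
Miller gives e_{127}(P',Q') = 84441187893007 + 58216973537689*t + 52559599559326*t^2 in F_{109346463156121^3}.
Finally e_{127}(P,Q) = 3864458996472 + 20725096609238*t + 46753216365670*t^2.

3864458996472 + 20725096609238*t + 46753216365670*t^2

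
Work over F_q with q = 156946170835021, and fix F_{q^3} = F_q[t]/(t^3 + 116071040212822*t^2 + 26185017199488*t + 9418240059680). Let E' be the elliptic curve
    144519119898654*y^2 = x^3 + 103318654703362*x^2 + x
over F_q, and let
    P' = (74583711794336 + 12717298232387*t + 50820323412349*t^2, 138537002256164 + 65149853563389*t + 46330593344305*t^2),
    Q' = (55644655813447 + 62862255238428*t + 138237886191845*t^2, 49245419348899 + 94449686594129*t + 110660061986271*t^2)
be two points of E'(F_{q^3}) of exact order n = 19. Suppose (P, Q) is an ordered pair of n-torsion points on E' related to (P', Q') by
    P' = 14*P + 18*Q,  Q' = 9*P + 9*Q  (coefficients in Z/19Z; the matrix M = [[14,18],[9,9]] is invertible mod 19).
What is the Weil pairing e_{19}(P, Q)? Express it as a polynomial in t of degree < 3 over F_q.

e_{19}(aP+bQ,cP+dQ) = e_{19}(P,Q)^(ad-bc); with (a,b,c,d)=(14,18,9,9) this gives the det-19 law.
det(M) mod 19 = 2; its inverse in (Z/19)^* is 10 (check: 2*10 mod 19 = 1).
Undo Montgomery via alpha=94423566836051, beta=54865312127688: (a',b')=(101383995552873,51456639066978) over F_{156946170835021}.
n = 19 = (10011)_2 (5 bits, wt 3); accumulate f_{19,P'}(Q'+S)/f_{19,P'}(S) along the 4-step ladder.
Result: e(P',Q') = 19425754076445 + 145017956400597*t + 122911582399857*t^2.
Thus e_{19}(P,Q) = 80695522581032 + 25032365184698*t + 111852558917396*t^2.

80695522581032 + 25032365184698*t + 111852558917396*t^2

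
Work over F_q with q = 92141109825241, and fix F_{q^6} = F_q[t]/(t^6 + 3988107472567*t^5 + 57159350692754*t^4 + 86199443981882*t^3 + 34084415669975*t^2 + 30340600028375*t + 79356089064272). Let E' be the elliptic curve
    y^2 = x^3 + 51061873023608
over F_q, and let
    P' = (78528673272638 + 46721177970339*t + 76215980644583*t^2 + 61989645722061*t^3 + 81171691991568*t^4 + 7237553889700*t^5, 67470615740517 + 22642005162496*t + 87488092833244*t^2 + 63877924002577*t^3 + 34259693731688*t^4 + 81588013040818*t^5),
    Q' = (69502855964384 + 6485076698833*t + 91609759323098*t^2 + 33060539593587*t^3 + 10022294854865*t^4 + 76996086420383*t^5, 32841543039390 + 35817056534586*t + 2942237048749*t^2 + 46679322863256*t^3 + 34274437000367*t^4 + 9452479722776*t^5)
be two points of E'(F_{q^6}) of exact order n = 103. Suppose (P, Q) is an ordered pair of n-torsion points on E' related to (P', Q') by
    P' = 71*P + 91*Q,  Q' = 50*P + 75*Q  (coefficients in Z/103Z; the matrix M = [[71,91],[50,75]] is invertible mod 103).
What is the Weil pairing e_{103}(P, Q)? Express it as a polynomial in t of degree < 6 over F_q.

58183017067209 + 54183765996383*t + 4854763434754*t^2 + 61940343198300*t^3 + 20181999107351*t^4 + 32008721175488*t^5

e_{103}(aP+bQ,cP+dQ) = e_{103}(P,Q)^(ad-bc); with (a,b,c,d)=(71,91,50,75) this gives the det-103 law.
71*75 - 91*50 = 775; reduced mod 103: det = 54, inverse 21.
Double-and-add over 1100111: 7-1 doublings, 5-1 additions; each step l_{T,T}/v_{2T} or l_{T,P'}/v at Q'+S for random S.
Miller gives e_{103}(P',Q') = 24656437938495 + 55532909041564*t + 90975355592922*t^2 + 77669587629733*t^3 + 77883565479074*t^4 + 81469948673123*t^5 in F_{92141109825241^6}.
Finally e_{103}(P,Q) = 58183017067209 + 54183765996383*t + 4854763434754*t^2 + 61940343198300*t^3 + 20181999107351*t^4 + 32008721175488*t^5.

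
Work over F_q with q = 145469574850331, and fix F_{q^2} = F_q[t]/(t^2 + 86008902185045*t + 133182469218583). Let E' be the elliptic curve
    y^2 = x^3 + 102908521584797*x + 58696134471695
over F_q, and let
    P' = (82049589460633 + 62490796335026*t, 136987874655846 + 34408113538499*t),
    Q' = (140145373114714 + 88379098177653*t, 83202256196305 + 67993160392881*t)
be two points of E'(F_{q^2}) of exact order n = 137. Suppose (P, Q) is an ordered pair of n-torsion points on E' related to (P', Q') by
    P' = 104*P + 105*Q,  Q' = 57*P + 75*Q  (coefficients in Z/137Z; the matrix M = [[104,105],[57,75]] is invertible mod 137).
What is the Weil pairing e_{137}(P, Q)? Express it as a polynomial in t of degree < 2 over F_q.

e_{137}(aP+bQ,cP+dQ) = e_{137}(P,Q)^(ad-bc); with (a,b,c,d)=(104,105,57,75) this gives the det-137 law.
Hence e(P,Q) = e(P',Q')^{133} where 133 = 34^{-1} mod 137.
Double-and-add over 10001001: 8-1 doublings, 3-1 additions; each step l_{T,T}/v_{2T} or l_{T,P'}/v at Q'+S for random S.
So e_{137}(P',Q') = 13139919628806 + 25871794082790*t.
Hence e(P,Q) = 105382917798321 + 319590055979*t in F_{145469574850331^2}^*.

105382917798321 + 319590055979*t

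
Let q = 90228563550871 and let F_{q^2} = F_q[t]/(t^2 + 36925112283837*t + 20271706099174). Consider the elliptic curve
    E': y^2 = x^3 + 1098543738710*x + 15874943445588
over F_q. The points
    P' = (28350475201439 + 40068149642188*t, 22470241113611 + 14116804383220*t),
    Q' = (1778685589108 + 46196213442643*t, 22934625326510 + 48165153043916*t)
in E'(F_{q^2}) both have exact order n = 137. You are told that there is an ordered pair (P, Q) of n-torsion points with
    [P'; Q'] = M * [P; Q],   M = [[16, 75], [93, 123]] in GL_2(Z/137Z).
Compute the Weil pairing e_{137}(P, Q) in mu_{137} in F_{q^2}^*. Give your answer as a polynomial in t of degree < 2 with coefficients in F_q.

31862907173431 + 45713511408390*t

e_{137}(aP+bQ,cP+dQ) = e_{137}(P,Q)^(ad-bc); with (a,b,c,d)=(16,75,93,123) this gives the det-137 law.
det(M) mod 137 = 62; its inverse in (Z/137)^* is 42 (check: 62*42 mod 137 = 1).
Build f_{137,P'} and f_{137,Q'} via the 8-bit ladder of 137=10001001_2; evaluate at shifted divisors; quotient in F_{90228563550871^2}.
So e_{137}(P',Q') = 5113540401244 + 32529664148449*t.
Raise to 42: e(P,Q) = 31862907173431 + 45713511408390*t in mu_{137}.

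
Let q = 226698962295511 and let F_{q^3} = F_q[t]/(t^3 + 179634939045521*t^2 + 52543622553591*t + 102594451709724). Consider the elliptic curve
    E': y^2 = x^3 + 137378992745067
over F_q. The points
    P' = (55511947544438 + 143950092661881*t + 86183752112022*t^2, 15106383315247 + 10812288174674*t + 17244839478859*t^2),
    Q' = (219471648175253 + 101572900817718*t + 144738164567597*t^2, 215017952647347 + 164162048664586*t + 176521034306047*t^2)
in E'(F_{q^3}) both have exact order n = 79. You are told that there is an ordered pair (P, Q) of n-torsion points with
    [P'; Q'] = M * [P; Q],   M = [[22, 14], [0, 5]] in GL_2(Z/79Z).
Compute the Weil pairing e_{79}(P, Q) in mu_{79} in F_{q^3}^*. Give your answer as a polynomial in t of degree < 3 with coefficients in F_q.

e_{79}(aP+bQ,cP+dQ) = e_{79}(P,Q)^(ad-bc); with (a,b,c,d)=(22,14,0,5) this gives the det-79 law.
Inverting 31 mod 79: 51. Thus e_{79}(P,Q) = e(P',Q')^{51}.
n = 79 = (1001111)_2 (7 bits, wt 5); accumulate f_{79,P'}(Q'+S)/f_{79,P'}(S) along the 6-step ladder.
Result: e(P',Q') = 99443351894020 + 12444574603015*t + 91375215554064*t^2.
e_{79}(P,Q) = (99443351894020 + 12444574603015*t + 91375215554064*t^2)^{51} = 53636038673402 + 194161859340683*t + 42005568808978*t^2.

53636038673402 + 194161859340683*t + 42005568808978*t^2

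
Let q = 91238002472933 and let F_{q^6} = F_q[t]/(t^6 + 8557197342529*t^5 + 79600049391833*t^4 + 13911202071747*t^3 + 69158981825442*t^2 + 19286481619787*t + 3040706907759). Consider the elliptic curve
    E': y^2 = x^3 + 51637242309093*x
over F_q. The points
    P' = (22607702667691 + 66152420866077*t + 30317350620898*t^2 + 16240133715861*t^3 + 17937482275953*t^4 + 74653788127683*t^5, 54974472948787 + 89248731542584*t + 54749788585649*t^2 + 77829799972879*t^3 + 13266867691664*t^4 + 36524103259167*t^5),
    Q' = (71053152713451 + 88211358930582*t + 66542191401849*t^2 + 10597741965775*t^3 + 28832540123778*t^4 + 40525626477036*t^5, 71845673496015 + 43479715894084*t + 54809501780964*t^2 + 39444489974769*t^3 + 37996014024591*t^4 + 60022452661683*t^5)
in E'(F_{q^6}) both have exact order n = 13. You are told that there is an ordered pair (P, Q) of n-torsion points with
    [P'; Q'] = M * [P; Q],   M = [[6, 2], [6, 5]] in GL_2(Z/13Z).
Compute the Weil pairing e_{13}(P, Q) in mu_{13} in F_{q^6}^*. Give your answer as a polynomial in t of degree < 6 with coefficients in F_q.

27316698950977 + 15012379254007*t + 79352489619331*t^2 + 70449974141279*t^3 + 81538621582757*t^4 + 3820174733643*t^5

e_{13} is bilinear + alternating on E[13], so e_{13}(6*P + 2*Q, 6*P + 5*Q) = e_{13}(P,Q)^(6*5-2*6).
Hence e(P,Q) = e(P',Q')^{8} where 8 = 5^{-1} mod 13.
Miller loop for e_{13} over F_{91238002472933^6}: bits of 13 = 1101; 3 double steps + 2 add steps, l/v at each.
Result: e(P',Q') = 58002779055291 + 87194017355118*t + 50725007236143*t^2 + 37910344918832*t^3 + 53016449072415*t^4 + 6322869162482*t^5.
Raise to 8: e(P,Q) = 27316698950977 + 15012379254007*t + 79352489619331*t^2 + 70449974141279*t^3 + 81538621582757*t^4 + 3820174733643*t^5 in mu_{13}.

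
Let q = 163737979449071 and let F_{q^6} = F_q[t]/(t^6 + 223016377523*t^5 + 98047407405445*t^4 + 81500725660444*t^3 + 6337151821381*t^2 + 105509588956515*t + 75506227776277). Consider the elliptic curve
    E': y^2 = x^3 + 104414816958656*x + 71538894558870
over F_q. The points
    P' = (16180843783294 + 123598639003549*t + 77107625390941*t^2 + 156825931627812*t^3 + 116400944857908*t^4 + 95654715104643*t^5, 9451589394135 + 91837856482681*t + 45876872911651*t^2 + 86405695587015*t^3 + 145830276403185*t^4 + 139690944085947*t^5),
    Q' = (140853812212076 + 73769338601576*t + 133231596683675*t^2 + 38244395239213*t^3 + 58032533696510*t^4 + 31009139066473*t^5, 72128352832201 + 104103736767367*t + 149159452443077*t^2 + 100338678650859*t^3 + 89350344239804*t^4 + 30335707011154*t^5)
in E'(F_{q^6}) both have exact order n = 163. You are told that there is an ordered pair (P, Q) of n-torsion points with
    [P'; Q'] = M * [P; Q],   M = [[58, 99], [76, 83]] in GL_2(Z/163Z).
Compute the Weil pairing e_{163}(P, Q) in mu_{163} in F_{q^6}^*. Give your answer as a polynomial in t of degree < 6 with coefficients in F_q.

e_{163} is bilinear + alternating on E[163], so e_{163}(58*P + 99*Q, 76*P + 83*Q) = e_{163}(P,Q)^(58*83-99*76).
So e_{163}(P,Q) = e_{163}(P',Q')^{155}, since 61*155 = 1 mod 163.
Build f_{163,P'} and f_{163,Q'} via the 8-bit ladder of 163=10100011_2; evaluate at shifted divisors; quotient in F_{163737979449071^6}.
So e_{163}(P',Q') = 107198763305306 + 30707068776836*t + 135796801861880*t^2 + 136311662875976*t^3 + 29863686951766*t^4 + 102404997961885*t^5.
Raise to 155: e(P,Q) = 16610290810069 + 25666988683907*t + 120499509689023*t^2 + 103410784792842*t^3 + 117487736036939*t^4 + 95927818557170*t^5 in mu_{163}.

16610290810069 + 25666988683907*t + 120499509689023*t^2 + 103410784792842*t^3 + 117487736036939*t^4 + 95927818557170*t^5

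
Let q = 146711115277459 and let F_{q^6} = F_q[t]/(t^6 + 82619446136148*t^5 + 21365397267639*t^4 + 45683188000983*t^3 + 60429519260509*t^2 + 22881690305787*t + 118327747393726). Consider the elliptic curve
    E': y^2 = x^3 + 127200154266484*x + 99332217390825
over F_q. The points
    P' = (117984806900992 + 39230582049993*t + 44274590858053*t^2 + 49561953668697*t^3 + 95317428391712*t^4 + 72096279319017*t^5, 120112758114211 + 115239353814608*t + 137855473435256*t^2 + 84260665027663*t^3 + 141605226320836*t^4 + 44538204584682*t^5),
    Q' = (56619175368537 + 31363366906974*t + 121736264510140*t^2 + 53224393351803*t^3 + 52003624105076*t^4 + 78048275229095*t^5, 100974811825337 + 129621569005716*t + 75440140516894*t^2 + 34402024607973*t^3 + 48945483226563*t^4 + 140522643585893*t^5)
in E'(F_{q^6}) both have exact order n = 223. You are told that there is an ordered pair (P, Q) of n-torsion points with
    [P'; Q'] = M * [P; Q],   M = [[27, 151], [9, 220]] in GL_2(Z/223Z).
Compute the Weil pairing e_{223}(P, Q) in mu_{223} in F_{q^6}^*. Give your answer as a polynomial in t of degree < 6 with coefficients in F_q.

e_{223} is bilinear + alternating on E[223], so e_{223}(27*P + 151*Q, 9*P + 220*Q) = e_{223}(P,Q)^(27*220-151*9).
27*220 - 151*9 = 4581; reduced mod 223: det = 121, inverse 94.
Miller loop for e_{223} over F_{146711115277459^6}: bits of 223 = 11011111; 7 double steps + 6 add steps, l/v at each.
f_P(D_Q)/f_Q(D_P) = 122824893620110 + 97625734821309*t + 70038023223362*t^2 + 79268781069520*t^3 + 132645884433283*t^4 + 119829811606196*t^5.
(122824893620110 + 97625734821309*t + 70038023223362*t^2 + 79268781069520*t^3 + 132645884433283*t^4 + 119829811606196*t^5)^{94} mod (146711115277459,f) = 120002057913416 + 38533422490492*t + 106820484169332*t^2 + 25315237255206*t^3 + 79939652468711*t^4 + 55027081915129*t^5.

120002057913416 + 38533422490492*t + 106820484169332*t^2 + 25315237255206*t^3 + 79939652468711*t^4 + 55027081915129*t^5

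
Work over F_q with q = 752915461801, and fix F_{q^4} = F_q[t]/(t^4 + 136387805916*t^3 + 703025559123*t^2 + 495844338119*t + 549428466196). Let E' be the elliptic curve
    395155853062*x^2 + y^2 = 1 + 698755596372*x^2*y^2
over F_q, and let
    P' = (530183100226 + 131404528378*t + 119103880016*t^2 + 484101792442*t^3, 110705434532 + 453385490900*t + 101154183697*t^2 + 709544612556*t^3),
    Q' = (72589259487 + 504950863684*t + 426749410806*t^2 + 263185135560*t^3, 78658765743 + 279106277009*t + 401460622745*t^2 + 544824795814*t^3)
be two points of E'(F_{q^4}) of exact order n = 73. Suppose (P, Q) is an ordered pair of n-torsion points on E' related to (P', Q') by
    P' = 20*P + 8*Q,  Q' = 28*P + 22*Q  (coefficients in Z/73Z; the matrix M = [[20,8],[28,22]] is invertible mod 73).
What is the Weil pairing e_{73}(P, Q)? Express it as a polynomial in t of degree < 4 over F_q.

263424218751 + 645041499762*t + 581444402773*t^2 + 171075652322*t^3

e_{73}(aP+bQ,cP+dQ) = e_{73}(P,Q)^(ad-bc); with (a,b,c,d)=(20,8,28,22) this gives the det-73 law.
det M = 20*22 - 8*28 = 216 = 70 (mod 73); 70^{-1} = 24 (mod 73).
Map (x,y)_Ed via u=(1+y)/(1-y), v=(1+y)/((1-y)x) to Montgomery A=165268405639,B=435651553219; then to (a',b')=(361805507813,323250515673).
n = 73 = (1001001)_2 (7 bits, wt 3); accumulate f_{73,P'}(Q'+S)/f_{73,P'}(S) along the 6-step ladder.
f_P(D_Q)/f_Q(D_P) = 220147250383 + 636755486425*t + 194173950185*t^2 + 258923778697*t^3.
Thus e_{73}(P,Q) = 263424218751 + 645041499762*t + 581444402773*t^2 + 171075652322*t^3.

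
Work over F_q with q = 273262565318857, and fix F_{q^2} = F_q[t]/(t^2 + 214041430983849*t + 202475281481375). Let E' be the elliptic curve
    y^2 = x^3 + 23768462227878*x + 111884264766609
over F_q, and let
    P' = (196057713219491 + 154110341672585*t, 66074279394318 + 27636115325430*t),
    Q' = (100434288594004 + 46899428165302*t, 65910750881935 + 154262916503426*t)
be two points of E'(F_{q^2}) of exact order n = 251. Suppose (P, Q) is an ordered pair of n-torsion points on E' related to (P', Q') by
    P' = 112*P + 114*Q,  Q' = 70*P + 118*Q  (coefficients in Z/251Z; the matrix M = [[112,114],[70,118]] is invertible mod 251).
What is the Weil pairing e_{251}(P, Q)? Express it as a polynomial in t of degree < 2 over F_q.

35627730522383 + 216855366145651*t

The 251-Weil pairing on E[251] over F_{273262565318857} is alternating-bilinear: e_{251}(P',Q') = e_{251}(P,Q)^det(M).
det(M) mod 251 = 216; its inverse in (Z/251)^* is 43 (check: 216*43 mod 251 = 1).
Run Miller on y^2=x^3+23768462227878*x+111884264766609 over F_{273262565318857}: ladder 11111011 (8 bits); e = f_P(D_Q)/f_Q(D_P).
f_P(D_Q)/f_Q(D_P) = 179514213720839 + 115786174446500*t.
(179514213720839 + 115786174446500*t)^{43} mod (273262565318857,f) = 35627730522383 + 216855366145651*t.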